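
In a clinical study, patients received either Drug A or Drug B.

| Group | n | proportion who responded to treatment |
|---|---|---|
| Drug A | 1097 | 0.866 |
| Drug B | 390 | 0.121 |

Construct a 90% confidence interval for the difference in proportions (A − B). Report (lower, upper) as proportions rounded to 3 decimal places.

(0.713, 0.777)

SE₁ = √(p̂₁(1−p̂₁)/n₁) = √(0.8660·0.1340/1097) = 0.01029; SE₂ = √(0.1210·0.8790/390) = 0.01651.
Independent samples: SE of the difference = √(SE₁² + SE₂²) = √(0.0001058841 + 0.0002725801) = 0.01945.
z* for 90% confidence is 1.645, so the margin of error is 1.645 × 0.01945 = 0.03200.
Point estimate p̂₁ − p̂₂ = 0.8660 − 0.1210 = 0.7450.
0.7450 ± 0.03200 → (0.713, 0.777).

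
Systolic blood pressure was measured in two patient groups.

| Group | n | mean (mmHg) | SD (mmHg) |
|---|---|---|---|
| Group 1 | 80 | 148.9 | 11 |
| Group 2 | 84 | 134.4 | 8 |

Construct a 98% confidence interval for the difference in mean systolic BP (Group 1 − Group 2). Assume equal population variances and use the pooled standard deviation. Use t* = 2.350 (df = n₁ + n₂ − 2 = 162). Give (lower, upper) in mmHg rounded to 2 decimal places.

Pooled variance s_p² = [79·11² + 83·8²] / (80+84−2) = 91.7963, so s_p = 9.5810.
SE_diff = s_p·√(1/n₁ + 1/n₂) = 9.5810·√(1/80 + 1/84) = 1.4967.
t* = 2.350; margin = 2.350 × 1.4967 = 3.5172.
Difference = 148.9 − 134.4 = 14.5000.
14.5000 ± 3.5172 → (10.98, 18.02).

(10.98, 18.02)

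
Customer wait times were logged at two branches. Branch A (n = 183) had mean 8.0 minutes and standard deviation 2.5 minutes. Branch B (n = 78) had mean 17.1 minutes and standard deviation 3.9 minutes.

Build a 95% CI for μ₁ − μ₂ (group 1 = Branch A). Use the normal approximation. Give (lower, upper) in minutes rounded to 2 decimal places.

SE₁ = s₁/√n₁ = 2.5/√183 = 0.1848; SE₂ = 3.9/√78 = 0.4416.
Independent samples, unequal variances: SE_diff = √(SE₁² + SE₂²) = √(0.03415104 + 0.19501056) = 0.4787.
z* = 1.960, so margin of error = 1.960 × 0.4787 = 0.9383.
Difference in means = 8.0 − 17.1 = -9.1000.
-9.1000 ± 0.9383 → (-10.04, -8.16).

(-10.04, -8.16)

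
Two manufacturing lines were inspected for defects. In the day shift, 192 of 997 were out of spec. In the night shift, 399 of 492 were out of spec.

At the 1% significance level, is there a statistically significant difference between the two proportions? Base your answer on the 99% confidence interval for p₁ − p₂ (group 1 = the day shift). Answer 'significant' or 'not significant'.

significant

p̂₁ = 192/997 = 0.1926 and p̂₂ = 399/492 = 0.8110.
SE₁ = √(p̂₁(1−p̂₁)/n₁) = √(0.1926·0.8074/997) = 0.01249; SE₂ = √(0.8110·0.1890/492) = 0.01765.
Independent samples: SE of the difference = √(SE₁² + SE₂²) = √(0.0001560001 + 0.0003115225) = 0.02162.
z* for 99% confidence is 2.576, so the margin of error is 2.576 × 0.02162 = 0.05569.
Point estimate p̂₁ − p̂₂ = 0.1926 − 0.8110 = -0.6184.
-0.6184 ± 0.05569 → (-0.67409, -0.56271).
The interval (-0.67409, -0.56271) does not contain 0, so the difference is significant.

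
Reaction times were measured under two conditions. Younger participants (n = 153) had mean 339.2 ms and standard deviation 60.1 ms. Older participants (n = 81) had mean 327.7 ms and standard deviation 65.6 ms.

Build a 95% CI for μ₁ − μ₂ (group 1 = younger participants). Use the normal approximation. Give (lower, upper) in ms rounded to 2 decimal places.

Standard errors of each mean: 60.1/√153 = 4.8588 and 65.6/√81 = 7.2889.
SE(x̄₁ − x̄₂) = √(4.8588² + 7.2889²) = 8.7599 for independent samples with unequal variances.
With z* = 1.960, the margin is 1.960 × 8.7599 = 17.1694.
x̄₁ − x̄₂ = 339.2 − 327.7 = 11.5000; the interval is 11.5000 ± 17.1694 = (-5.67, 28.67).

(-5.67, 28.67)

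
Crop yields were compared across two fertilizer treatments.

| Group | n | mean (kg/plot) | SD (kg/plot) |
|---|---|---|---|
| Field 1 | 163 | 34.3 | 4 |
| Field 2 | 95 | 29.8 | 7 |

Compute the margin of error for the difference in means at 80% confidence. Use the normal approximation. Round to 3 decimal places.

1.005

SE₁ = s₁/√n₁ = 4/√163 = 0.3133; SE₂ = 7/√95 = 0.7182.
Independent samples, unequal variances: SE_diff = √(SE₁² + SE₂²) = √(0.09815689 + 0.51581124) = 0.7836.
z* = 1.282, so margin of error = 1.282 × 0.7836 = 1.0046.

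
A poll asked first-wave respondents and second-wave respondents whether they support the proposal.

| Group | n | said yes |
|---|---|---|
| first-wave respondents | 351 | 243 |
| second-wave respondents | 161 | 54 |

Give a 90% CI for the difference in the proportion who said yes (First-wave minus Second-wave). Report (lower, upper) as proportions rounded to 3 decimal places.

(0.283, 0.430)

Sample proportions: 243/351 = 0.6923, 54/161 = 0.3354.
Each SE is √(p̂(1−p̂)/n): √(0.6923·0.3077/351) = 0.02464 and √(0.3354·0.6646/161) = 0.03721.
SE(p̂₁ − p̂₂) = √(SE₁² + SE₂²) = √(0.0006071296 + 0.0013845841) = 0.04463, since the two samples are independent.
At 90% confidence z* = 1.645; margin = 1.645 × 0.04463 = 0.07342.
The difference is 0.6923 − 0.3354 = 0.3569, so the interval is 0.3569 ± 0.07342 = (0.283, 0.430).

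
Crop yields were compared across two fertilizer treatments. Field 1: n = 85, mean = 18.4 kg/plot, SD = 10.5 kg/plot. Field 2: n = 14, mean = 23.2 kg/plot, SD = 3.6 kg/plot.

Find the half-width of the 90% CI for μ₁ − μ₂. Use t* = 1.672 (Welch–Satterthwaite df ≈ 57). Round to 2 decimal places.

SE₁ = s₁/√n₁ = 10.5/√85 = 1.1389; SE₂ = 3.6/√14 = 0.9621.
Independent samples, unequal variances: SE_diff = √(SE₁² + SE₂²) = √(1.29709321 + 0.92563641) = 1.4909.
t* = 1.672, so margin of error = 1.672 × 1.4909 = 2.4928.

2.49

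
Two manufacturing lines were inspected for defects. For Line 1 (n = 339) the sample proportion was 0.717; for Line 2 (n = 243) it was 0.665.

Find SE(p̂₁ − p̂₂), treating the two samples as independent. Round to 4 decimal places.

0.0389

SE₁ = √(p̂₁(1−p̂₁)/n₁) = √(0.7170·0.2830/339) = 0.02447; SE₂ = √(0.6650·0.3350/243) = 0.03028.
Independent samples: SE of the difference = √(SE₁² + SE₂²) = √(0.0005987809 + 0.0009168784) = 0.03893.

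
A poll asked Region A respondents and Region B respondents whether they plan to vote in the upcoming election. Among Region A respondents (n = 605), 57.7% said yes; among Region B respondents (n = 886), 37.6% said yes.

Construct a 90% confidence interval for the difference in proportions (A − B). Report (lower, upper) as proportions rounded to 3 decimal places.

SE₁ = √(p̂₁(1−p̂₁)/n₁) = √(0.5770·0.4230/605) = 0.02009; SE₂ = √(0.3760·0.6240/886) = 0.01627.
Independent samples: SE of the difference = √(SE₁² + SE₂²) = √(0.0004036081 + 0.0002647129) = 0.02585.
z* for 90% confidence is 1.645, so the margin of error is 1.645 × 0.02585 = 0.04252.
Point estimate p̂₁ − p̂₂ = 0.5770 − 0.3760 = 0.2010.
0.2010 ± 0.04252 → (0.158, 0.244).

(0.158, 0.244)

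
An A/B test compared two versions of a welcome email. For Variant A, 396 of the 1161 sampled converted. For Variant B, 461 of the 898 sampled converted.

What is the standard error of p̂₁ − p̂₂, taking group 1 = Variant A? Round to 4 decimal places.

Sample proportions: 396/1161 = 0.3411, 461/898 = 0.5134.
Each SE is √(p̂(1−p̂)/n): √(0.3411·0.6589/1161) = 0.01391 and √(0.5134·0.4866/898) = 0.01668.
SE(p̂₁ − p̂₂) = √(SE₁² + SE₂²) = √(0.0001934881 + 0.0002782224) = 0.02172, since the two samples are independent.

0.0217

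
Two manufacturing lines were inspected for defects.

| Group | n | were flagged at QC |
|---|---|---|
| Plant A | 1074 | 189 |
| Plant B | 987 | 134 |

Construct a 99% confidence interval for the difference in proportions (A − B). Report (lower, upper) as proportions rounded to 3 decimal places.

(-0.001, 0.081)

Sample proportions: 189/1074 = 0.1760, 134/987 = 0.1358.
Each SE is √(p̂(1−p̂)/n): √(0.1760·0.8240/1074) = 0.01162 and √(0.1358·0.8642/987) = 0.01090.
SE(p̂₁ − p̂₂) = √(SE₁² + SE₂²) = √(0.0001350244 + 0.00011881) = 0.01593, since the two samples are independent.
At 99% confidence z* = 2.576; margin = 2.576 × 0.01593 = 0.04104.
The difference is 0.1760 − 0.1358 = 0.0402, so the interval is 0.0402 ± 0.04104 = (-0.001, 0.081).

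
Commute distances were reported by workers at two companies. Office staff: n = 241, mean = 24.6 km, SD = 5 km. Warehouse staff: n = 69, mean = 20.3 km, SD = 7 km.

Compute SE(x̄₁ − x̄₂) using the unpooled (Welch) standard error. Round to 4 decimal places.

Per-group SEs: s₁/√n₁ = 5/√241 = 0.3221, s₂/√n₂ = 7/√69 = 0.8427.
Unpooled SE of the difference: √(0.10374841 + 0.71014329) = 0.9022.

0.9022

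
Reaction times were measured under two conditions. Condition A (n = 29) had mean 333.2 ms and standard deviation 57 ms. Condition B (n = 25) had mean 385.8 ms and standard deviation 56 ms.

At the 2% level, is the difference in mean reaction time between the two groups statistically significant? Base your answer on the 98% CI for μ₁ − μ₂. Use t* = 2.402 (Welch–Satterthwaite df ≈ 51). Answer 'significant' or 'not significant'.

significant

SE₁ = s₁/√n₁ = 57/√29 = 10.5846; SE₂ = 56/√25 = 11.2000.
Independent samples, unequal variances: SE_diff = √(SE₁² + SE₂²) = √(112.03375716 + 125.44) = 15.4102.
t* = 2.402, so margin of error = 2.402 × 15.4102 = 37.0153.
Difference in means = 333.2 − 385.8 = -52.6000.
-52.6000 ± 37.0153 → (-89.6153, -15.5847).
The interval (-89.6153, -15.5847) does not contain 0, so the difference is significant.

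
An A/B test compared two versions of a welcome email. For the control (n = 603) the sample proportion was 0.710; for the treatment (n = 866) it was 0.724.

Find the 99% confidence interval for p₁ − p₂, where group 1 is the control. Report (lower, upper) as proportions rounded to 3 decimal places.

The two standard errors are √(0.7100×0.2900/603) = 0.01848 and √(0.7240×0.2760/866) = 0.01519.
Because the samples are independent, SE_diff = √(0.01848² + 0.01519²) = 0.02392.
Using z* = 2.576 for 99%, ME = 2.576 × 0.02392 = 0.06162.
p̂₁ − p̂₂ = -0.0140; interval -0.0140 ± 0.06162 gives (-0.076, 0.048).

(-0.076, 0.048)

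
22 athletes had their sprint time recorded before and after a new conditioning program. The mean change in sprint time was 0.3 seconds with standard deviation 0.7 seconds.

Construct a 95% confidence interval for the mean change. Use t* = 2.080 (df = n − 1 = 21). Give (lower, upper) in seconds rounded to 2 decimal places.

Paired design: SE = s_d/√n = 0.7/√22 = 0.1492.
t* = 2.080; margin of error = 2.080 × 0.1492 = 0.3103.
0.3 ± 0.3103 → (-0.01, 0.61).

(-0.01, 0.61)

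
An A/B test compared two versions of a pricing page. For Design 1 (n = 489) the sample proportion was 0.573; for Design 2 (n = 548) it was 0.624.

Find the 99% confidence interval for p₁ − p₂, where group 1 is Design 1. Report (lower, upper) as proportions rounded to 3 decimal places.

(-0.129, 0.027)

The two standard errors are √(0.5730×0.4270/489) = 0.02237 and √(0.6240×0.3760/548) = 0.02069.
Because the samples are independent, SE_diff = √(0.02237² + 0.02069²) = 0.03047.
Using z* = 2.576 for 99%, ME = 2.576 × 0.03047 = 0.07849.
p̂₁ − p̂₂ = -0.0510; interval -0.0510 ± 0.07849 gives (-0.129, 0.027).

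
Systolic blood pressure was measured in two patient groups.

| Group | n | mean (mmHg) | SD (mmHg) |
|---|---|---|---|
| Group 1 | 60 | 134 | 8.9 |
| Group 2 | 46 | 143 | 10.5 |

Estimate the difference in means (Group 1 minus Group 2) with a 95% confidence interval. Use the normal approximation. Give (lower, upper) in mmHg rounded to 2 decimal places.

Standard errors of each mean: 8.9/√60 = 1.1490 and 10.5/√46 = 1.5481.
SE(x̄₁ − x̄₂) = √(1.1490² + 1.5481²) = 1.9279 for independent samples with unequal variances.
With z* = 1.960, the margin is 1.960 × 1.9279 = 3.7787.
x̄₁ − x̄₂ = 134 − 143 = -9.0000; the interval is -9.0000 ± 3.7787 = (-12.78, -5.22).

(-12.78, -5.22)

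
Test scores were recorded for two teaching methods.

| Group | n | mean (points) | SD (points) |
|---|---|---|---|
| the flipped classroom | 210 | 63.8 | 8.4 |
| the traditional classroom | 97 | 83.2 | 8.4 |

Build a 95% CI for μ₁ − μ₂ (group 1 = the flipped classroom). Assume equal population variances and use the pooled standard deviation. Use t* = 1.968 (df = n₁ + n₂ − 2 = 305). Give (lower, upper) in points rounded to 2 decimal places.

(-21.43, -17.37)

s_p = √[((n₁−1)s₁² + (n₂−1)s₂²)/(n₁+n₂−2)] = √[(209·8.4² + 96·8.4²)/305] = 8.4000.
SE = 8.4000·√(1/210 + 1/97) = 1.0312.
With t* = 1.968, margin = 1.968 × 1.0312 = 2.0294.
x̄₁ − x̄₂ = 63.8 − 83.2 = -19.4000; interval -19.4000 ± 2.0294 = (-21.43, -17.37).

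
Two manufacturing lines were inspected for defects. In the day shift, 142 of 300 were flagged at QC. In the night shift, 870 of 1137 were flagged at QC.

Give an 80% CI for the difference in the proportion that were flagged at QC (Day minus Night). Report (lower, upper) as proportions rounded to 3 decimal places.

(-0.332, -0.252)

Sample proportions: 142/300 = 0.4733, 870/1137 = 0.7652.
Each SE is √(p̂(1−p̂)/n): √(0.4733·0.5267/300) = 0.02883 and √(0.7652·0.2348/1137) = 0.01257.
SE(p̂₁ − p̂₂) = √(SE₁² + SE₂²) = √(0.0008311689 + 0.0001580049) = 0.03145, since the two samples are independent.
At 80% confidence z* = 1.282; margin = 1.282 × 0.03145 = 0.04032.
The difference is 0.4733 − 0.7652 = -0.2919, so the interval is -0.2919 ± 0.04032 = (-0.332, -0.252).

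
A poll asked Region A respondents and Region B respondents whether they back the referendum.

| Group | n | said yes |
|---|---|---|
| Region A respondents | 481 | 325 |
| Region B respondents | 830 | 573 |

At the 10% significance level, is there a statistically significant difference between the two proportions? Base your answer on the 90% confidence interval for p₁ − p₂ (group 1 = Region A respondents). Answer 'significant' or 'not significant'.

Sample proportions: 325/481 = 0.6757, 573/830 = 0.6904.
Each SE is √(p̂(1−p̂)/n): √(0.6757·0.3243/481) = 0.02134 and √(0.6904·0.3096/830) = 0.01605.
SE(p̂₁ − p̂₂) = √(SE₁² + SE₂²) = √(0.0004553956 + 0.0002576025) = 0.02670, since the two samples are independent.
At 90% confidence z* = 1.645; margin = 1.645 × 0.02670 = 0.04392.
The difference is 0.6757 − 0.6904 = -0.0147, so the interval is -0.0147 ± 0.04392 = (-0.05862, 0.02922).
The interval (-0.05862, 0.02922) contains 0, so the difference is not significant.

not significant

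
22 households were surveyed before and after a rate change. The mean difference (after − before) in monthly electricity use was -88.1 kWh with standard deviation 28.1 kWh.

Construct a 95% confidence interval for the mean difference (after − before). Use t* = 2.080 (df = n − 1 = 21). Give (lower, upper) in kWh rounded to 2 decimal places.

This is a matched-pairs design, so SE = s_d/√n = 28.1/√22 = 5.9909.
Margin = 2.080 × 5.9909 = 12.4611; the interval is -88.1 ± 12.4611 = (-100.56, -75.64).

(-100.56, -75.64)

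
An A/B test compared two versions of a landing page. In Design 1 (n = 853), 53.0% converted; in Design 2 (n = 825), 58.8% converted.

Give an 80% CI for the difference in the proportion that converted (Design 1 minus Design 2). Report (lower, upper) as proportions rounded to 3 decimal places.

SE₁ = √(p̂₁(1−p̂₁)/n₁) = √(0.5300·0.4700/853) = 0.01709; SE₂ = √(0.5880·0.4120/825) = 0.01714.
Independent samples: SE of the difference = √(SE₁² + SE₂²) = √(0.0002920681 + 0.0002937796) = 0.02420.
z* for 80% confidence is 1.282, so the margin of error is 1.282 × 0.02420 = 0.03102.
Point estimate p̂₁ − p̂₂ = 0.5300 − 0.5880 = -0.0580.
-0.0580 ± 0.03102 → (-0.089, -0.027).

(-0.089, -0.027)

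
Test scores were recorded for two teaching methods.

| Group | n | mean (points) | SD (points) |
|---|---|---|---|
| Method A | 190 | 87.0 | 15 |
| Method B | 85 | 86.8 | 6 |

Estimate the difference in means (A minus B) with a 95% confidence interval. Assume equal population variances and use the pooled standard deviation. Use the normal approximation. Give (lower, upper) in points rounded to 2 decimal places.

s_p = √[((n₁−1)s₁² + (n₂−1)s₂²)/(n₁+n₂−2)] = √[(189·15² + 84·6²)/273] = 12.9169.
SE = 12.9169·√(1/190 + 1/85) = 1.6855.
With z* = 1.960, margin = 1.960 × 1.6855 = 3.3036.
x̄₁ − x̄₂ = 87.0 − 86.8 = 0.2000; interval 0.2000 ± 3.3036 = (-3.10, 3.50).

(-3.10, 3.50)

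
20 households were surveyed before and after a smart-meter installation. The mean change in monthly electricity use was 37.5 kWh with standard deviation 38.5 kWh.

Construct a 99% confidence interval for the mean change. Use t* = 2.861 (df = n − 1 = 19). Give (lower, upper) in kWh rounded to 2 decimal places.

Paired design: SE = s_d/√n = 38.5/√20 = 8.6089.
t* = 2.861; margin of error = 2.861 × 8.6089 = 24.6301.
37.5 ± 24.6301 → (12.87, 62.13).

(12.87, 62.13)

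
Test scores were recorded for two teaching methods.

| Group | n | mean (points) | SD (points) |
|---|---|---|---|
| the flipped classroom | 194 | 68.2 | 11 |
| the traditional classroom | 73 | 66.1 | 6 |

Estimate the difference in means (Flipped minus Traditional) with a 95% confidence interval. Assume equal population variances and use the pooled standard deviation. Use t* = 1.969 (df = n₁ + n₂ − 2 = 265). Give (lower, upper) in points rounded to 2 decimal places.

s_p = √[((n₁−1)s₁² + (n₂−1)s₂²)/(n₁+n₂−2)] = √[(193·11² + 72·6²)/265] = 9.8947.
SE = 9.8947·√(1/194 + 1/73) = 1.3586.
With t* = 1.969, margin = 1.969 × 1.3586 = 2.6751.
x̄₁ − x̄₂ = 68.2 − 66.1 = 2.1000; interval 2.1000 ± 2.6751 = (-0.58, 4.78).

(-0.58, 4.78)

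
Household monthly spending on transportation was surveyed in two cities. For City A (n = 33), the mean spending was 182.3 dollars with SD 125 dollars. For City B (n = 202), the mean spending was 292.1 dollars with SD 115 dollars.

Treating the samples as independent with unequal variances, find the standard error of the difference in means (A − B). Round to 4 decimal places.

Standard errors of each mean: 125/√33 = 21.7597 and 115/√202 = 8.0914.
SE(x̄₁ − x̄₂) = √(21.7597² + 8.0914²) = 23.2154 for independent samples with unequal variances.

23.2154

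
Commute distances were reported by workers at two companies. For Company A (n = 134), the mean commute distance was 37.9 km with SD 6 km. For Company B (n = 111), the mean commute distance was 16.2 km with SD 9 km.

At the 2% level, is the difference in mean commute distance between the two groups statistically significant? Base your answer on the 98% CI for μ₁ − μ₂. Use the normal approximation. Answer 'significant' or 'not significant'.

Per-group SEs: s₁/√n₁ = 6/√134 = 0.5183, s₂/√n₂ = 9/√111 = 0.8542.
Unpooled SE of the difference: √(0.26863489 + 0.72965764) = 0.9991.
Margin of error = z* · SE = 2.326 × 0.9991 = 2.3239.
x̄₁ − x̄₂ = 37.9 − 16.2 = 21.7000.
CI: 21.7000 ± 2.3239 = (19.3761, 24.0239).
The interval (19.3761, 24.0239) does not contain 0, so the difference is significant.

significant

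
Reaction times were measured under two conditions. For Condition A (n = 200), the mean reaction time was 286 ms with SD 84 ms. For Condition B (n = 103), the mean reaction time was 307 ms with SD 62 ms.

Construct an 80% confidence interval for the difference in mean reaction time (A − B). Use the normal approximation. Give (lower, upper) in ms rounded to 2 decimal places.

(-31.92, -10.08)

Per-group SEs: s₁/√n₁ = 84/√200 = 5.9397, s₂/√n₂ = 62/√103 = 6.1090.
Unpooled SE of the difference: √(35.28003609 + 37.319881) = 8.5206.
Margin of error = z* · SE = 1.282 × 8.5206 = 10.9234.
x̄₁ − x̄₂ = 286 − 307 = -21.0000.
CI: -21.0000 ± 10.9234 = (-31.92, -10.08).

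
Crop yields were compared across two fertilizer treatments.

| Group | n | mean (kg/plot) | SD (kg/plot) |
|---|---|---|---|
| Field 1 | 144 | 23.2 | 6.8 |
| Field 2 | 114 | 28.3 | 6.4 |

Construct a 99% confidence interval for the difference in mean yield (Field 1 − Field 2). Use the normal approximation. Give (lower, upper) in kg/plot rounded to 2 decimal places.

Per-group SEs: s₁/√n₁ = 6.8/√144 = 0.5667, s₂/√n₂ = 6.4/√114 = 0.5994.
Unpooled SE of the difference: √(0.32114889 + 0.35928036) = 0.8249.
Margin of error = z* · SE = 2.576 × 0.8249 = 2.1249.
x̄₁ − x̄₂ = 23.2 − 28.3 = -5.1000.
CI: -5.1000 ± 2.1249 = (-7.22, -2.98).

(-7.22, -2.98)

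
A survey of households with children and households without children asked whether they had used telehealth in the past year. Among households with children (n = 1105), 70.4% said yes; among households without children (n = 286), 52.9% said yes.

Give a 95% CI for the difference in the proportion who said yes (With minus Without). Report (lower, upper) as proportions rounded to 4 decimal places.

(0.1112, 0.2388)

The two standard errors are √(0.7040×0.2960/1105) = 0.01373 and √(0.5290×0.4710/286) = 0.02952.
Because the samples are independent, SE_diff = √(0.01373² + 0.02952²) = 0.03256.
Using z* = 1.960 for 95%, ME = 1.960 × 0.03256 = 0.06382.
p̂₁ − p̂₂ = 0.1750; interval 0.1750 ± 0.06382 gives (0.1112, 0.2388).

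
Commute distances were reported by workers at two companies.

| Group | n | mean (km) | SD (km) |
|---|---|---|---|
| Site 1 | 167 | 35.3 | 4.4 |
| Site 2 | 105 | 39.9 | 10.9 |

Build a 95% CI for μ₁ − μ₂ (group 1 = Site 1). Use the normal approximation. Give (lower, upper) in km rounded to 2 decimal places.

Per-group SEs: s₁/√n₁ = 4.4/√167 = 0.3405, s₂/√n₂ = 10.9/√105 = 1.0637.
Unpooled SE of the difference: √(0.11594025 + 1.13145769) = 1.1169.
Margin of error = z* · SE = 1.960 × 1.1169 = 2.1891.
x̄₁ − x̄₂ = 35.3 − 39.9 = -4.6000.
CI: -4.6000 ± 2.1891 = (-6.79, -2.41).

(-6.79, -2.41)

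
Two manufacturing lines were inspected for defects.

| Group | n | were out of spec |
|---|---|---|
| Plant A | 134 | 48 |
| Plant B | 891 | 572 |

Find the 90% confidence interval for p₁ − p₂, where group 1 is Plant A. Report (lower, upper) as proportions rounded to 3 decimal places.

Sample proportions: 48/134 = 0.3582, 572/891 = 0.6420.
Each SE is √(p̂(1−p̂)/n): √(0.3582·0.6418/134) = 0.04142 and √(0.6420·0.3580/891) = 0.01606.
SE(p̂₁ − p̂₂) = √(SE₁² + SE₂²) = √(0.0017156164 + 0.0002579236) = 0.04442, since the two samples are independent.
At 90% confidence z* = 1.645; margin = 1.645 × 0.04442 = 0.07307.
The difference is 0.3582 − 0.6420 = -0.2838, so the interval is -0.2838 ± 0.07307 = (-0.357, -0.211).

(-0.357, -0.211)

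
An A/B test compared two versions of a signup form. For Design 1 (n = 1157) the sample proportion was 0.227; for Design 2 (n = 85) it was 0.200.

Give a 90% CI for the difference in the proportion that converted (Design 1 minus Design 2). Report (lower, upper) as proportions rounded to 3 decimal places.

Each SE is √(p̂(1−p̂)/n): √(0.2270·0.7730/1157) = 0.01232 and √(0.2000·0.8000/85) = 0.04339.
SE(p̂₁ − p̂₂) = √(SE₁² + SE₂²) = √(0.0001517824 + 0.0018826921) = 0.04511, since the two samples are independent.
At 90% confidence z* = 1.645; margin = 1.645 × 0.04511 = 0.07421.
The difference is 0.2270 − 0.2000 = 0.0270, so the interval is 0.0270 ± 0.07421 = (-0.047, 0.101).

(-0.047, 0.101)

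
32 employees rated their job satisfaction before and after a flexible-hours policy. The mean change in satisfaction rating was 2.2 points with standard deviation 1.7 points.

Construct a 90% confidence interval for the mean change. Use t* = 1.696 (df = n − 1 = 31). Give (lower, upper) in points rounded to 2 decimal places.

(1.69, 2.71)

This is a matched-pairs design, so SE = s_d/√n = 1.7/√32 = 0.3005.
Margin = 1.696 × 0.3005 = 0.5096; the interval is 2.2 ± 0.5096 = (1.69, 2.71).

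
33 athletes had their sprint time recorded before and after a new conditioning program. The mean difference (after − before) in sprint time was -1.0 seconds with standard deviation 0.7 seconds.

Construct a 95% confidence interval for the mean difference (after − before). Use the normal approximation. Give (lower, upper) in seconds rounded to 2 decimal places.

(-1.24, -0.76)

Paired design: SE = s_d/√n = 0.7/√33 = 0.1219.
z* = 1.960; margin of error = 1.960 × 0.1219 = 0.2389.
-1.0 ± 0.2389 → (-1.24, -0.76).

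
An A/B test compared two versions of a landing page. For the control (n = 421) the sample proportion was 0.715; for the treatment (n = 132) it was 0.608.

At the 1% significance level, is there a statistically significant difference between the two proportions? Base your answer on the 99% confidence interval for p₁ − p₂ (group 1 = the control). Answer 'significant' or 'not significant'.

SE₁ = √(p̂₁(1−p̂₁)/n₁) = √(0.7150·0.2850/421) = 0.02200; SE₂ = √(0.6080·0.3920/132) = 0.04249.
Independent samples: SE of the difference = √(SE₁² + SE₂²) = √(0.000484 + 0.0018054001) = 0.04785.
z* for 99% confidence is 2.576, so the margin of error is 2.576 × 0.04785 = 0.12326.
Point estimate p̂₁ − p̂₂ = 0.7150 − 0.6080 = 0.1070.
0.1070 ± 0.12326 → (-0.01626, 0.23026).
The interval (-0.01626, 0.23026) contains 0, so the difference is not significant.

not significant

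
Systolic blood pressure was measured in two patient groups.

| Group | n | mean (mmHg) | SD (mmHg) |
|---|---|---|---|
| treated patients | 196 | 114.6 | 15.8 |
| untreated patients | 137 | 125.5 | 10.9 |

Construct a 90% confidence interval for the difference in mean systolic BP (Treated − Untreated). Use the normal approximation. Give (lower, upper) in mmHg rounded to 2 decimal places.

(-13.31, -8.49)

Per-group SEs: s₁/√n₁ = 15.8/√196 = 1.1286, s₂/√n₂ = 10.9/√137 = 0.9312.
Unpooled SE of the difference: √(1.27373796 + 0.86713344) = 1.4632.
Margin of error = z* · SE = 1.645 × 1.4632 = 2.4070.
x̄₁ − x̄₂ = 114.6 − 125.5 = -10.9000.
CI: -10.9000 ± 2.4070 = (-13.31, -8.49).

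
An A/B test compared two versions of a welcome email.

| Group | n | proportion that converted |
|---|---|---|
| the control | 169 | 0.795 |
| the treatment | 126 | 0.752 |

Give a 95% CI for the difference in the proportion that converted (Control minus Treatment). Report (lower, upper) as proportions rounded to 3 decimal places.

The two standard errors are √(0.7950×0.2050/169) = 0.03105 and √(0.7520×0.2480/126) = 0.03847.
Because the samples are independent, SE_diff = √(0.03105² + 0.03847²) = 0.04944.
Using z* = 1.960 for 95%, ME = 1.960 × 0.04944 = 0.09690.
p̂₁ − p̂₂ = 0.0430; interval 0.0430 ± 0.09690 gives (-0.054, 0.140).

(-0.054, 0.140)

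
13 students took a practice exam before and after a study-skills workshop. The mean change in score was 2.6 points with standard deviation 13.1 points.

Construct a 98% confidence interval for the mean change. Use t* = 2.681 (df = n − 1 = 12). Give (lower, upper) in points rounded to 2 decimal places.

Paired design: SE = s_d/√n = 13.1/√13 = 3.6333.
t* = 2.681; margin of error = 2.681 × 3.6333 = 9.7409.
2.6 ± 9.7409 → (-7.14, 12.34).

(-7.14, 12.34)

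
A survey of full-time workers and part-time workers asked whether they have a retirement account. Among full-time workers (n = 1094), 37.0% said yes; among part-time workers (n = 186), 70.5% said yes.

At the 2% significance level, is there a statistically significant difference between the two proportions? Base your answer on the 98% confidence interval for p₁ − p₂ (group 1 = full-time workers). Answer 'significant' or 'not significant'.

significant

The two standard errors are √(0.3700×0.6300/1094) = 0.01460 and √(0.7050×0.2950/186) = 0.03344.
Because the samples are independent, SE_diff = √(0.01460² + 0.03344²) = 0.03649.
Using z* = 2.326 for 98%, ME = 2.326 × 0.03649 = 0.08488.
p̂₁ − p̂₂ = -0.3350; interval -0.3350 ± 0.08488 gives (-0.41988, -0.25012).
The interval (-0.41988, -0.25012) does not contain 0, so the difference is significant.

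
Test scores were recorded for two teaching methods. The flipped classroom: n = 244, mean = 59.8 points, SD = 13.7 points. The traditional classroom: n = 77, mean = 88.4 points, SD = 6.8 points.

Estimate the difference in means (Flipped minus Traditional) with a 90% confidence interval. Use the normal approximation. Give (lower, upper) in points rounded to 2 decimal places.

(-30.53, -26.67)

Per-group SEs: s₁/√n₁ = 13.7/√244 = 0.8771, s₂/√n₂ = 6.8/√77 = 0.7749.
Unpooled SE of the difference: √(0.76930441 + 0.60047001) = 1.1704.
Margin of error = z* · SE = 1.645 × 1.1704 = 1.9253.
x̄₁ − x̄₂ = 59.8 − 88.4 = -28.6000.
CI: -28.6000 ± 1.9253 = (-30.53, -26.67).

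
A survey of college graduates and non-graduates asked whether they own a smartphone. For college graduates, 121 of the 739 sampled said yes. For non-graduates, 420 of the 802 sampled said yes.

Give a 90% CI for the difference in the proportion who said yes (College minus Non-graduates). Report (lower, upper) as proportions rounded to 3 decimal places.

First, p̂₁ = 121/739 = 0.1637; p̂₂ = 420/802 = 0.5237.
The two standard errors are √(0.1637×0.8363/739) = 0.01361 and √(0.5237×0.4763/802) = 0.01764.
Because the samples are independent, SE_diff = √(0.01361² + 0.01764²) = 0.02228.
Using z* = 1.645 for 90%, ME = 1.645 × 0.02228 = 0.03665.
p̂₁ − p̂₂ = -0.3600; interval -0.3600 ± 0.03665 gives (-0.397, -0.323).

(-0.397, -0.323)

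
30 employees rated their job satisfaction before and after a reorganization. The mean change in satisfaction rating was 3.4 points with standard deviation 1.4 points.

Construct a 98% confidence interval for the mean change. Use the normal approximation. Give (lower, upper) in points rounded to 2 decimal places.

(2.81, 3.99)

This is a matched-pairs design, so SE = s_d/√n = 1.4/√30 = 0.2556.
Margin = 2.326 × 0.2556 = 0.5945; the interval is 3.4 ± 0.5945 = (2.81, 3.99).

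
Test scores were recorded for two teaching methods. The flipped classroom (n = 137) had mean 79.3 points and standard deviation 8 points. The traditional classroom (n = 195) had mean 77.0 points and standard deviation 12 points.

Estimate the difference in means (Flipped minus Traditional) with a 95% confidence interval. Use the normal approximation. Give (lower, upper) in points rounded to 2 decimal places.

Per-group SEs: s₁/√n₁ = 8/√137 = 0.6835, s₂/√n₂ = 12/√195 = 0.8593.
Unpooled SE of the difference: √(0.46717225 + 0.73839649) = 1.0980.
Margin of error = z* · SE = 1.960 × 1.0980 = 2.1521.
x̄₁ − x̄₂ = 79.3 − 77.0 = 2.3000.
CI: 2.3000 ± 2.1521 = (0.15, 4.45).

(0.15, 4.45)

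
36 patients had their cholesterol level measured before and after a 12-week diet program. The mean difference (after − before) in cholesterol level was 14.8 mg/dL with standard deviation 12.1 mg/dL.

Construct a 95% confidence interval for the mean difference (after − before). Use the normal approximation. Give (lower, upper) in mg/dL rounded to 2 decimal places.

(10.85, 18.75)

Paired design: SE = s_d/√n = 12.1/√36 = 2.0167.
z* = 1.960; margin of error = 1.960 × 2.0167 = 3.9527.
14.8 ± 3.9527 → (10.85, 18.75).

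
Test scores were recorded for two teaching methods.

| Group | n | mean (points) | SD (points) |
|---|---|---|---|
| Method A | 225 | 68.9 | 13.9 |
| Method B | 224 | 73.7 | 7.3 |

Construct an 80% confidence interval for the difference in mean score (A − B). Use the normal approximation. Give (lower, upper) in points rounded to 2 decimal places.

Per-group SEs: s₁/√n₁ = 13.9/√225 = 0.9267, s₂/√n₂ = 7.3/√224 = 0.4878.
Unpooled SE of the difference: √(0.85877289 + 0.23794884) = 1.0472.
Margin of error = z* · SE = 1.282 × 1.0472 = 1.3425.
x̄₁ − x̄₂ = 68.9 − 73.7 = -4.8000.
CI: -4.8000 ± 1.3425 = (-6.14, -3.46).

(-6.14, -3.46)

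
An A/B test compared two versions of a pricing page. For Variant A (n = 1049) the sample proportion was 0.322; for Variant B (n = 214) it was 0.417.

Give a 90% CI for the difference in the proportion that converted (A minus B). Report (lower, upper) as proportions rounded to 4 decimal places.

(-0.1553, -0.0347)

The two standard errors are √(0.3220×0.6780/1049) = 0.01443 and √(0.4170×0.5830/214) = 0.03371.
Because the samples are independent, SE_diff = √(0.01443² + 0.03371²) = 0.03667.
Using z* = 1.645 for 90%, ME = 1.645 × 0.03667 = 0.06032.
p̂₁ − p̂₂ = -0.0950; interval -0.0950 ± 0.06032 gives (-0.1553, -0.0347).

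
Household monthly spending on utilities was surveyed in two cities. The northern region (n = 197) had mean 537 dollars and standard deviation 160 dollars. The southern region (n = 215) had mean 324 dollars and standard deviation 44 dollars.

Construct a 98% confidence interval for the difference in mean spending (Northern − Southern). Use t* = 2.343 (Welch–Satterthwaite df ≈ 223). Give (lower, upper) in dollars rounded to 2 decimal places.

Standard errors of each mean: 160/√197 = 11.3995 and 44/√215 = 3.0008.
SE(x̄₁ − x̄₂) = √(11.3995² + 3.0008²) = 11.7878 for independent samples with unequal variances.
With t* = 2.343, the margin is 2.343 × 11.7878 = 27.6188.
x̄₁ − x̄₂ = 537 − 324 = 213.0000; the interval is 213.0000 ± 27.6188 = (185.38, 240.62).

(185.38, 240.62)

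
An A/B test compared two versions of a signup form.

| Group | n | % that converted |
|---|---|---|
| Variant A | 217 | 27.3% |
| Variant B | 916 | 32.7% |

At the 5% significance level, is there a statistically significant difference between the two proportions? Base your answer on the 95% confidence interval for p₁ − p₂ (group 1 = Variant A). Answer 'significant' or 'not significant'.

SE₁ = √(p̂₁(1−p̂₁)/n₁) = √(0.2730·0.7270/217) = 0.03024; SE₂ = √(0.3270·0.6730/916) = 0.01550.
Independent samples: SE of the difference = √(SE₁² + SE₂²) = √(0.0009144576 + 0.00024025) = 0.03398.
z* for 95% confidence is 1.960, so the margin of error is 1.960 × 0.03398 = 0.06660.
Point estimate p̂₁ − p̂₂ = 0.2730 − 0.3270 = -0.0540.
-0.0540 ± 0.06660 → (-0.12060, 0.01260).
The interval (-0.12060, 0.01260) contains 0, so the difference is not significant.

not significant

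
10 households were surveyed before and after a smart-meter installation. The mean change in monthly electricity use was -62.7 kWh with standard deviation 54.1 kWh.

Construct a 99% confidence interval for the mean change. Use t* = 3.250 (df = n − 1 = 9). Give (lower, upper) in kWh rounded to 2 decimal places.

(-118.30, -7.10)

Paired design: SE = s_d/√n = 54.1/√10 = 17.1079.
t* = 3.250; margin of error = 3.250 × 17.1079 = 55.6007.
-62.7 ± 55.6007 → (-118.30, -7.10).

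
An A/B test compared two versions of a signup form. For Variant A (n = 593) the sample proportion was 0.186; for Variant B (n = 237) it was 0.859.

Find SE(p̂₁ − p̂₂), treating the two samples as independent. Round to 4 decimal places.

0.0277

SE₁ = √(p̂₁(1−p̂₁)/n₁) = √(0.1860·0.8140/593) = 0.01598; SE₂ = √(0.8590·0.1410/237) = 0.02261.
Independent samples: SE of the difference = √(SE₁² + SE₂²) = √(0.0002553604 + 0.0005112121) = 0.02769.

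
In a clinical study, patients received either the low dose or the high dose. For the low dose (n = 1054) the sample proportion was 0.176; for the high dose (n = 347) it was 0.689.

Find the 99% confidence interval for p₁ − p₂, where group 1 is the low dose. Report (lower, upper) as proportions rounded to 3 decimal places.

(-0.584, -0.442)

SE₁ = √(p̂₁(1−p̂₁)/n₁) = √(0.1760·0.8240/1054) = 0.01173; SE₂ = √(0.6890·0.3110/347) = 0.02485.
Independent samples: SE of the difference = √(SE₁² + SE₂²) = √(0.0001375929 + 0.0006175225) = 0.02748.
z* for 99% confidence is 2.576, so the margin of error is 2.576 × 0.02748 = 0.07079.
Point estimate p̂₁ − p̂₂ = 0.1760 − 0.6890 = -0.5130.
-0.5130 ± 0.07079 → (-0.584, -0.442).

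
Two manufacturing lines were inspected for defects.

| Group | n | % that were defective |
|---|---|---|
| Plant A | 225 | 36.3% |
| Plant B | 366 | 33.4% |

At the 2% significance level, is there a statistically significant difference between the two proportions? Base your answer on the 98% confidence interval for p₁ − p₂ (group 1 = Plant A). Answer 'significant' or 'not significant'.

not significant

The two standard errors are √(0.3630×0.6370/225) = 0.03206 and √(0.3340×0.6660/366) = 0.02465.
Because the samples are independent, SE_diff = √(0.03206² + 0.02465²) = 0.04044.
Using z* = 2.326 for 98%, ME = 2.326 × 0.04044 = 0.09406.
p̂₁ − p̂₂ = 0.0290; interval 0.0290 ± 0.09406 gives (-0.06506, 0.12306).
The interval (-0.06506, 0.12306) contains 0, so the difference is not significant.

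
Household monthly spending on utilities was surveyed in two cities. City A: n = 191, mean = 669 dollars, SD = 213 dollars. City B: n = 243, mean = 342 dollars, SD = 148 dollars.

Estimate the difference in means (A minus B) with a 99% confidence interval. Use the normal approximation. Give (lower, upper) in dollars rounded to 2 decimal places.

(280.37, 373.63)

Per-group SEs: s₁/√n₁ = 213/√191 = 15.4121, s₂/√n₂ = 148/√243 = 9.4942.
Unpooled SE of the difference: √(237.53282641 + 90.13983364) = 18.1017.
Margin of error = z* · SE = 2.576 × 18.1017 = 46.6300.
x̄₁ − x̄₂ = 669 − 342 = 327.0000.
CI: 327.0000 ± 46.6300 = (280.37, 373.63).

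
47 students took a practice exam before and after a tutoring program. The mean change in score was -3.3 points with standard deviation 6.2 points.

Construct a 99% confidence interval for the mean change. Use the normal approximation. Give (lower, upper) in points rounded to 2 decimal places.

This is a matched-pairs design, so SE = s_d/√n = 6.2/√47 = 0.9044.
Margin = 2.576 × 0.9044 = 2.3297; the interval is -3.3 ± 2.3297 = (-5.63, -0.97).

(-5.63, -0.97)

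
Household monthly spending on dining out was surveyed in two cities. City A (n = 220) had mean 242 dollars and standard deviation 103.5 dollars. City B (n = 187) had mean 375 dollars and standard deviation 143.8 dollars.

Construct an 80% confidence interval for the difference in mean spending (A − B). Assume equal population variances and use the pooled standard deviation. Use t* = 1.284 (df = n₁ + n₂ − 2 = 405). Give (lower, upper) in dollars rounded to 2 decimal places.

Pooled variance s_p² = [219·103.5² + 186·143.8²] / (220+187−2) = 15289.3150, so s_p = 123.6500.
SE_diff = s_p·√(1/n₁ + 1/n₂) = 123.6500·√(1/220 + 1/187) = 12.2987.
t* = 1.284; margin = 1.284 × 12.2987 = 15.7915.
Difference = 242 − 375 = -133.0000.
-133.0000 ± 15.7915 → (-148.79, -117.21).

(-148.79, -117.21)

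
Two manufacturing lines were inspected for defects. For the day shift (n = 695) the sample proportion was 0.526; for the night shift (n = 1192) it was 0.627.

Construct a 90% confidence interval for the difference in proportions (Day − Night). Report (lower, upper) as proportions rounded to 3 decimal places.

(-0.140, -0.062)

Each SE is √(p̂(1−p̂)/n): √(0.5260·0.4740/695) = 0.01894 and √(0.6270·0.3730/1192) = 0.01401.
SE(p̂₁ − p̂₂) = √(SE₁² + SE₂²) = √(0.0003587236 + 0.0001962801) = 0.02356, since the two samples are independent.
At 90% confidence z* = 1.645; margin = 1.645 × 0.02356 = 0.03876.
The difference is 0.5260 − 0.6270 = -0.1010, so the interval is -0.1010 ± 0.03876 = (-0.140, -0.062).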